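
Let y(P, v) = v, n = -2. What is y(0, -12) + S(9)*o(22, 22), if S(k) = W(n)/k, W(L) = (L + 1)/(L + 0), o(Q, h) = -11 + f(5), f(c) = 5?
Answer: -37/3 ≈ -12.333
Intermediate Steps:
o(Q, h) = -6 (o(Q, h) = -11 + 5 = -6)
W(L) = (1 + L)/L
S(k) = 1/(2*k) (S(k) = ((1 - 2)/(-2))/k = (-½*(-1))/k = 1/(2*k))
y(0, -12) + S(9)*o(22, 22) = -12 + ((½)/9)*(-6) = -12 + ((½)*(⅑))*(-6) = -12 + (1/18)*(-6) = -12 - ⅓ = -37/3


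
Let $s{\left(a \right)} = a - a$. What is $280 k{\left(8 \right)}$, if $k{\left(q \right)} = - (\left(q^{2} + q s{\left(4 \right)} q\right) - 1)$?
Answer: $-17640$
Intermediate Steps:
$s{\left(a \right)} = 0$
$k{\left(q \right)} = 1 - q^{2}$ ($k{\left(q \right)} = - (\left(q^{2} + q 0 q\right) - 1) = - (\left(q^{2} + 0 q\right) - 1) = - (\left(q^{2} + 0\right) - 1) = - (q^{2} - 1) = - (-1 + q^{2}) = 1 - q^{2}$)
$280 k{\left(8 \right)} = 280 \left(1 - 8^{2}\right) = 280 \left(1 - 64\right) = 280 \left(-63\right) = -17640$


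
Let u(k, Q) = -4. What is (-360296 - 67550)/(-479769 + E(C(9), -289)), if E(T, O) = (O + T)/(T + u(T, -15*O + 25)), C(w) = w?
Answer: 427846/479825 ≈ 0.89167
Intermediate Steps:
E(T, O) = (O + T)/(-4 + T) (E(T, O) = (O + T)/(T - 4) = (O + T)/(-4 + T))
(-360296 - 67550)/(-479769 + E(C(9), -289)) = (-360296 - 67550)/(-479769 + (-289 + 9)/(-4 + 9)) = -427846/(-479769 - 280/5) = -427846/(-479769 + (1/5)*(-280)) = -427846/(-479769 - 56) = -427846/(-479825) = -427846*(-1/479825) = 427846/479825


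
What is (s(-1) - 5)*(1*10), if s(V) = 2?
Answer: -30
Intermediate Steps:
(s(-1) - 5)*(1*10) = (2 - 5)*(1*10) = -3*10 = -30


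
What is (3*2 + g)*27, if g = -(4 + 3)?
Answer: -27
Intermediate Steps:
g = -7 (g = -1*7 = -7)
(3*2 + g)*27 = (3*2 - 7)*27 = (6 - 7)*27 = -1*27 = -27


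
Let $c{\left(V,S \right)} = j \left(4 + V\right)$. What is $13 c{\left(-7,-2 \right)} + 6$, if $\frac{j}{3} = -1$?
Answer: $123$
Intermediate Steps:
$j = -3$ ($j = 3 \left(-1\right) = -3$)
$c{\left(V,S \right)} = -12 - 3 V$ ($c{\left(V,S \right)} = - 3 \left(4 + V\right) = -12 - 3 V$)
$13 c{\left(-7,-2 \right)} + 6 = 13 \left(-12 - -21\right) + 6 = 13 \left(-12 + 21\right) + 6 = 13 \cdot 9 + 6 = 117 + 6 = 123$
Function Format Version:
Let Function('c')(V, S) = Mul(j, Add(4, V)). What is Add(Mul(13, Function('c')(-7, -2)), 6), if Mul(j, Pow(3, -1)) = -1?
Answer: 123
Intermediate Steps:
j = -3 (j = Mul(3, -1) = -3)
Function('c')(V, S) = Add(-12, Mul(-3, V)) (Function('c')(V, S) = Mul(-3, Add(4, V)) = Add(-12, Mul(-3, V)))
Add(Mul(13, Function('c')(-7, -2)), 6) = Add(Mul(13, Add(-12, Mul(-3, -7))), 6) = Add(Mul(13, Add(-12, 21)), 6) = Add(Mul(13, 9), 6) = Add(117, 6) = 123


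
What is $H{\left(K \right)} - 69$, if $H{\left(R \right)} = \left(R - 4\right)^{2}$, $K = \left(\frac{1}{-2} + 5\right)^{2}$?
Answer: $\frac{3121}{16} \approx 195.06$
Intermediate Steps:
$K = \frac{81}{4}$ ($K = \left(- \frac{1}{2} + 5\right)^{2} = \left(\frac{9}{2}\right)^{2} = \frac{81}{4} \approx 20.25$)
$H{\left(R \right)} = \left(-4 + R\right)^{2}$
$H{\left(K \right)} - 69 = \left(-4 + \frac{81}{4}\right)^{2} - 69 = \left(\frac{65}{4}\right)^{2} - 69 = \frac{4225}{16} - 69 = \frac{3121}{16}$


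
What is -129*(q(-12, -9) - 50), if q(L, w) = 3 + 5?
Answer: 5418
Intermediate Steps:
q(L, w) = 8
-129*(q(-12, -9) - 50) = -129*(8 - 50) = -129*(-42) = 5418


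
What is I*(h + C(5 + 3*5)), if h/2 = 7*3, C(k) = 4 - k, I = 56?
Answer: 1456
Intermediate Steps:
h = 42 (h = 2*(7*3) = 2*21 = 42)
I*(h + C(5 + 3*5)) = 56*(42 + (4 - (5 + 3*5))) = 56*(42 + (4 - (5 + 15))) = 56*(42 + (4 - 1*20)) = 56*(42 + (4 - 20)) = 56*(42 - 16) = 56*26 = 1456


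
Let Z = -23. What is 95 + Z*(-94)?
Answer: 2257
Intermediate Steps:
95 + Z*(-94) = 95 - 23*(-94) = 95 + 2162 = 2257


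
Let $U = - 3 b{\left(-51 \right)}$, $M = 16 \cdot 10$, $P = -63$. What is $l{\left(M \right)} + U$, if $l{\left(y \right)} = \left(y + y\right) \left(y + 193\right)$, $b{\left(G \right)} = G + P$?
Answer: $113302$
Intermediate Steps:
$b{\left(G \right)} = -63 + G$ ($b{\left(G \right)} = G - 63 = -63 + G$)
$M = 160$
$U = 342$ ($U = - 3 \left(-63 - 51\right) = \left(-3\right) \left(-114\right) = 342$)
$l{\left(y \right)} = 2 y \left(193 + y\right)$
$l{\left(M \right)} + U = 2 \cdot 160 \left(193 + 160\right) + 342 = 2 \cdot 160 \cdot 353 + 342 = 112960 + 342 = 113302$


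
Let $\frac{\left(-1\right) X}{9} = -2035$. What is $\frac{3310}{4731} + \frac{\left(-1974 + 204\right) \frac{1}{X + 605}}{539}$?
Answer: $\frac{3374660893}{4824617028} \approx 0.69947$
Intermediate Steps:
$X = 18315$ ($X = \left(-9\right) \left(-2035\right) = 18315$)
$\frac{3310}{4731} + \frac{\left(-1974 + 204\right) \frac{1}{X + 605}}{539} = \frac{3310}{4731} + \frac{\left(-1974 + 204\right) \frac{1}{18315 + 605}}{539} = 3310 \cdot \frac{1}{4731} + - \frac{1770}{18920} \cdot \frac{1}{539} = \frac{3310}{4731} + \left(-1770\right) \frac{1}{18920} \cdot \frac{1}{539} = \frac{3310}{4731} - \frac{177}{1019788} = \frac{3374660893}{4824617028}$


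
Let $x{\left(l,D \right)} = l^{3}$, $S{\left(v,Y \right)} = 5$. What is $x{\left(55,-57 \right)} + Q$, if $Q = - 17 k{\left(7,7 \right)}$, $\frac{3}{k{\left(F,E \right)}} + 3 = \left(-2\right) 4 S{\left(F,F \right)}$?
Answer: $\frac{7154176}{43} \approx 1.6638 \cdot 10^{5}$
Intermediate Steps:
$k{\left(F,E \right)} = - \frac{3}{43}$ ($k{\left(F,E \right)} = \frac{3}{-3 + \left(-2\right) 4 \cdot 5} = \frac{3}{-3 - 40} = \frac{3}{-43} = 3 \left(- \frac{1}{43}\right) = - \frac{3}{43}$)
$Q = \frac{51}{43}$ ($Q = \left(-17\right) \left(- \frac{3}{43}\right) = \frac{51}{43} \approx 1.186$)
$x{\left(55,-57 \right)} + Q = 55^{3} + \frac{51}{43} = 166375 + \frac{51}{43} = \frac{7154176}{43}$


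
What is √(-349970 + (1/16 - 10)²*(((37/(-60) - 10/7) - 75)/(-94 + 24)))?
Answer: I*√1755464093414/2240 ≈ 591.49*I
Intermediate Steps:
√(-349970 + (1/16 - 10)²*(((37/(-60) - 10/7) - 75)/(-94 + 24))) = √(-349970 + (1/16 - 10)²*(((37*(-1/60) - 10*⅐) - 75)/(-70))) = √(-349970 + (-159/16)²*(((-37/60 - 10/7) - 75)*(-1/70))) = √(-349970 + 25281*((-859/420 - 75)*(-1/70))/256) = √(-349970 + 25281*(-32359/420*(-1/70))/256) = √(-349970 + (25281/256)*(32359/29400)) = √(-349970 + 272689293/2508800) = √(-877732046707/2508800) = I*√1755464093414/2240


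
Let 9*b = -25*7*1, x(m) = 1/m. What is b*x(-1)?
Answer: 175/9 ≈ 19.444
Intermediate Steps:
b = -175/9 (b = (-25*7*1)/9 = (-175*1)/9 = (1/9)*(-175) = -175/9 ≈ -19.444)
b*x(-1) = -175/9/(-1) = -175/9*(-1) = 175/9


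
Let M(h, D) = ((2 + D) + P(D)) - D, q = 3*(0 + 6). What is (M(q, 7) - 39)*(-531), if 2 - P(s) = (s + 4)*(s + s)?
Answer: 100359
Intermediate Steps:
q = 18 (q = 3*6 = 18)
P(s) = 2 - 2*s*(4 + s) (P(s) = 2 - (s + 4)*(s + s) = 2 - (4 + s)*2*s = 2 - 2*s*(4 + s))
M(h, D) = 4 - 8*D - 2*D² (M(h, D) = ((2 + D) + (2 - 8*D - 2*D²)) - D = (4 - 7*D - 2*D²) - D = 4 - 8*D - 2*D²)
(M(q, 7) - 39)*(-531) = ((4 - 8*7 - 2*7²) - 39)*(-531) = ((4 - 56 - 2*49) - 39)*(-531) = ((4 - 56 - 98) - 39)*(-531) = (-150 - 39)*(-531) = -189*(-531) = 100359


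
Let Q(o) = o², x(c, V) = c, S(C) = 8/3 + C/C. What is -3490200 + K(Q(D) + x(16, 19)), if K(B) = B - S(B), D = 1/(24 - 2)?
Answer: -5067752489/1452 ≈ -3.4902e+6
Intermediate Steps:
S(C) = 11/3 (S(C) = 8*(⅓) + 1 = 8/3 + 1 = 11/3)
D = 1/22 ≈ 0.045455
K(B) = -11/3 + B (K(B) = B - 1*11/3 = B - 11/3 = -11/3 + B)
-3490200 + K(Q(D) + x(16, 19)) = -3490200 + (-11/3 + ((1/22)² + 16)) = -3490200 + (-11/3 + (1/484 + 16)) = -3490200 + (-11/3 + 7745/484) = -3490200 + 17911/1452 = -5067752489/1452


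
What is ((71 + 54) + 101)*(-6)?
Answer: -1356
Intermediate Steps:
((71 + 54) + 101)*(-6) = (125 + 101)*(-6) = 226*(-6) = -1356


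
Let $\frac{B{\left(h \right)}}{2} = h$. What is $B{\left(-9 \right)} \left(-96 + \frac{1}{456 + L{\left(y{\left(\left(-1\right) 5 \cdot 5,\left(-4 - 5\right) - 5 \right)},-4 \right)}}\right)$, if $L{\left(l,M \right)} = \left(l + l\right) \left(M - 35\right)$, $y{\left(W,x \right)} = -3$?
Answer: $\frac{198717}{115} \approx 1728.0$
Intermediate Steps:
$B{\left(h \right)} = 2 h$
$L{\left(l,M \right)} = 2 l \left(-35 + M\right)$
$B{\left(-9 \right)} \left(-96 + \frac{1}{456 + L{\left(y{\left(\left(-1\right) 5 \cdot 5,\left(-4 - 5\right) - 5 \right)},-4 \right)}}\right) = 2 \left(-9\right) \left(-96 + \frac{1}{456 + 2 \left(-3\right) \left(-35 - 4\right)}\right) = - 18 \left(-96 + \frac{1}{456 + 2 \left(-3\right) \left(-39\right)}\right) = - 18 \left(-96 + \frac{1}{456 + 234}\right) = - 18 \left(-96 + \frac{1}{690}\right) = \left(-18\right) \left(- \frac{66239}{690}\right) = \frac{198717}{115}$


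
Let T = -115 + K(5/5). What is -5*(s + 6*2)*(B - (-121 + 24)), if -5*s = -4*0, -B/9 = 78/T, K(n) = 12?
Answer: -641580/103 ≈ -6228.9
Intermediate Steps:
T = -103 (T = -115 + 12 = -103)
B = 702/103 (B = -702/(-103) = -702*(-1)/103 = -9*(-78/103) = 702/103 ≈ 6.8155)
s = 0 (s = -(-4)*0/5 = -⅕*0 = 0)
-5*(s + 6*2)*(B - (-121 + 24)) = -5*(0 + 6*2)*(702/103 - (-121 + 24)) = -5*(0 + 12)*(702/103 - 1*(-97)) = -60*(702/103 + 97) = -60*10693/103 = -5*128316/103 = -641580/103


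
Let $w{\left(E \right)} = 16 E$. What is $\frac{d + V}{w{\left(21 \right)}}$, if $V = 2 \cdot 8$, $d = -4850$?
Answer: $- \frac{2417}{168} \approx -14.387$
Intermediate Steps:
$V = 16$
$\frac{d + V}{w{\left(21 \right)}} = \frac{-4850 + 16}{16 \cdot 21} = - \frac{4834}{336} = \left(-4834\right) \frac{1}{336} = - \frac{2417}{168}$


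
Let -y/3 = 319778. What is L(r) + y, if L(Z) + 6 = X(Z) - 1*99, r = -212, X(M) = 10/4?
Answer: -1918873/2 ≈ -9.5944e+5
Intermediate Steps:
y = -959334 (y = -3*319778 = -959334)
X(M) = 5/2 (X(M) = 10*(¼) = 5/2)
L(Z) = -205/2 (L(Z) = -6 + (5/2 - 1*99) = -6 + (5/2 - 99) = -6 - 193/2 = -205/2)
L(r) + y = -205/2 - 959334 = -1918873/2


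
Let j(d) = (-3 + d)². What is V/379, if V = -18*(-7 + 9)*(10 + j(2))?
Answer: -396/379 ≈ -1.0449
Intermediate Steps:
V = -396 (V = -18*(-7 + 9)*(10 + (-3 + 2)²) = -36*(10 + (-1)²) = -36*(10 + 1) = -36*11 = -18*22 = -396)
V/379 = -396/379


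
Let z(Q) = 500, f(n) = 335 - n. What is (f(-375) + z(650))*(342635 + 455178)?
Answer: 965353730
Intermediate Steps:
(f(-375) + z(650))*(342635 + 455178) = ((335 - 1*(-375)) + 500)*(342635 + 455178) = ((335 + 375) + 500)*797813 = (710 + 500)*797813 = 1210*797813 = 965353730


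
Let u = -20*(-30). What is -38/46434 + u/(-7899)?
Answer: -4693427/61130361 ≈ -0.076777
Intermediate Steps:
u = 600
-38/46434 + u/(-7899) = -38/46434 + 600/(-7899) = -38*1/46434 + 600*(-1/7899) = -19/23217 - 200/2633 = -4693427/61130361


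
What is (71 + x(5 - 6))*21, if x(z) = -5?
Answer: 1386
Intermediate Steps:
(71 + x(5 - 6))*21 = (71 - 5)*21 = 66*21 = 1386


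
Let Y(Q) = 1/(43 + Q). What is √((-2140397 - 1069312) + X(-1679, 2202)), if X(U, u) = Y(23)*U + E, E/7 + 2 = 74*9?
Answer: I*√13961356530/66 ≈ 1790.3*I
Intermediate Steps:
E = 4648 (E = -14 + 7*(74*9) = -14 + 7*666 = -14 + 4662 = 4648)
X(U, u) = 4648 + U/66 (X(U, u) = U/(43 + 23) + 4648 = U/66 + 4648 = 4648 + U/66)
√((-2140397 - 1069312) + X(-1679, 2202)) = √((-2140397 - 1069312) + (4648 + (1/66)*(-1679))) = √(-3209709 + (4648 - 1679/66)) = √(-3209709 + 305089/66) = √(-211535705/66) = I*√13961356530/66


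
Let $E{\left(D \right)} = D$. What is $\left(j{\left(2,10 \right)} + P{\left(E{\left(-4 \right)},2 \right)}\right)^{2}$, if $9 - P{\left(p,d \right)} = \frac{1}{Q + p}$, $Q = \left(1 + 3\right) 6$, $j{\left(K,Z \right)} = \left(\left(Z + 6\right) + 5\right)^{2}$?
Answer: $\frac{80982001}{400} \approx 2.0246 \cdot 10^{5}$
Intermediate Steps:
$j{\left(K,Z \right)} = \left(11 + Z\right)^{2}$ ($j{\left(K,Z \right)} = \left(\left(6 + Z\right) + 5\right)^{2} = \left(11 + Z\right)^{2}$)
$Q = 24$ ($Q = 4 \cdot 6 = 24$)
$P{\left(p,d \right)} = 9 - \frac{1}{24 + p}$
$\left(j{\left(2,10 \right)} + P{\left(E{\left(-4 \right)},2 \right)}\right)^{2} = \left(\left(11 + 10\right)^{2} + \frac{215 + 9 \left(-4\right)}{24 - 4}\right)^{2} = \left(21^{2} + \frac{215 - 36}{20}\right)^{2} = \left(441 + \frac{1}{20} \cdot 179\right)^{2} = \left(441 + \frac{179}{20}\right)^{2} = \left(\frac{8999}{20}\right)^{2} = \frac{80982001}{400}$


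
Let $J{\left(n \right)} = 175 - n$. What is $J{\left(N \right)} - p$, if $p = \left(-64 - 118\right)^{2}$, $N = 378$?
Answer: $-33327$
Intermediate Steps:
$p = 33124$ ($p = \left(-182\right)^{2} = 33124$)
$J{\left(N \right)} - p = \left(175 - 378\right) - 33124 = -203 - 33124 = -33327$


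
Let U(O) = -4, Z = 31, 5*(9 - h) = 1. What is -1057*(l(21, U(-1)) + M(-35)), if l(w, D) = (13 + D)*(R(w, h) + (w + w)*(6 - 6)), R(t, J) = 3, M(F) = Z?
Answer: -61306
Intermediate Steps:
h = 44/5 (h = 9 - 1/5*1 = 9 - 1/5 = 44/5 ≈ 8.8000)
M(F) = 31
l(w, D) = 39 + 3*D (l(w, D) = (13 + D)*(3 + (w + w)*(6 - 6)) = (13 + D)*(3 + (2*w)*0) = (13 + D)*(3 + 0) = (13 + D)*3 = 39 + 3*D)
-1057*(l(21, U(-1)) + M(-35)) = -1057*((39 + 3*(-4)) + 31) = -1057*((39 - 12) + 31) = -1057*(27 + 31) = -1057*58 = -61306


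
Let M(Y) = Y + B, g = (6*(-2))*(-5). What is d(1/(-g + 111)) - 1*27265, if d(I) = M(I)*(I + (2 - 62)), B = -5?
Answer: -70139279/2601 ≈ -26966.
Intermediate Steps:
g = 60 (g = -12*(-5) = 60)
M(Y) = -5 + Y (M(Y) = Y - 5 = -5 + Y)
d(I) = (-60 + I)*(-5 + I) (d(I) = (-5 + I)*(I + (2 - 62)) = (-5 + I)*(I - 60) = (-5 + I)*(-60 + I) = (-60 + I)*(-5 + I))
d(1/(-g + 111)) - 1*27265 = (-60 + 1/(-1*60 + 111))*(-5 + 1/(-1*60 + 111)) - 1*27265 = (-60 + 1/(-60 + 111))*(-5 + 1/(-60 + 111)) - 27265 = (-60 + 1/51)*(-5 + 1/51) - 27265 = -3059/51*(-254/51) - 27265 = 776986/2601 - 27265 = -70139279/2601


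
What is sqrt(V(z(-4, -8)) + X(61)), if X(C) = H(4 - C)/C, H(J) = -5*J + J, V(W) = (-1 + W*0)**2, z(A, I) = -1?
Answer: 17*sqrt(61)/61 ≈ 2.1766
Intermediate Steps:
V(W) = 1 (V(W) = (-1 + 0)**2 = (-1)**2 = 1)
H(J) = -4*J
X(C) = (-16 + 4*C)/C (X(C) = (-4*(4 - C))/C = (-16 + 4*C)/C)
sqrt(V(z(-4, -8)) + X(61)) = sqrt(1 + (4 - 16/61)) = sqrt(1 + 228/61) = sqrt(289/61) = 17*sqrt(61)/61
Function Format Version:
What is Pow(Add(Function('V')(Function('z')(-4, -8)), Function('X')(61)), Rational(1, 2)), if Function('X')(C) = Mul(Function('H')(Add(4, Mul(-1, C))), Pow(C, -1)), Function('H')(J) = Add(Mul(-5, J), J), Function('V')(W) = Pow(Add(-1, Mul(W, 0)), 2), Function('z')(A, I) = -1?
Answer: Mul(Rational(17, 61), Pow(61, Rational(1, 2))) ≈ 2.1766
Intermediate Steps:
Function('V')(W) = 1 (Function('V')(W) = Pow(Add(-1, 0), 2) = Pow(-1, 2) = 1)
Function('H')(J) = Mul(-4, J)
Function('X')(C) = Mul(Pow(C, -1), Add(-16, Mul(4, C))) (Function('X')(C) = Mul(Mul(-4, Add(4, Mul(-1, C))), Pow(C, -1)) = Mul(Add(-16, Mul(4, C)), Pow(C, -1)) = Mul(Pow(C, -1), Add(-16, Mul(4, C))))
Pow(Add(Function('V')(Function('z')(-4, -8)), Function('X')(61)), Rational(1, 2)) = Pow(Add(1, Add(4, Mul(-16, Pow(61, -1)))), Rational(1, 2)) = Pow(Add(1, Add(4, Mul(-16, Rational(1, 61)))), Rational(1, 2)) = Pow(Add(1, Add(4, Rational(-16, 61))), Rational(1, 2)) = Pow(Add(1, Rational(228, 61)), Rational(1, 2)) = Pow(Rational(289, 61), Rational(1, 2)) = Mul(Rational(17, 61), Pow(61, Rational(1, 2)))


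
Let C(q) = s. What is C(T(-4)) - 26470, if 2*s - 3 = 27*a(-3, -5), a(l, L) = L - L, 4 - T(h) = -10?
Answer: -52937/2 ≈ -26469.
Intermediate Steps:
T(h) = 14 (T(h) = 4 - 1*(-10) = 4 + 10 = 14)
a(l, L) = 0
s = 3/2 (s = 3/2 + (27*0)/2 = 3/2 + (½)*0 = 3/2 + 0 = 3/2 ≈ 1.5000)
C(q) = 3/2
C(T(-4)) - 26470 = 3/2 - 26470 = -52937/2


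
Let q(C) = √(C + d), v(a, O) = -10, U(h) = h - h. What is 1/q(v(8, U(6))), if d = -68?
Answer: -I*√78/78 ≈ -0.11323*I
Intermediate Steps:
U(h) = 0
q(C) = √(-68 + C) (q(C) = √(C - 68) = √(-68 + C))
1/q(v(8, U(6))) = 1/(√(-68 - 10)) = 1/(√(-78)) = 1/(I*√78) = -I*√78/78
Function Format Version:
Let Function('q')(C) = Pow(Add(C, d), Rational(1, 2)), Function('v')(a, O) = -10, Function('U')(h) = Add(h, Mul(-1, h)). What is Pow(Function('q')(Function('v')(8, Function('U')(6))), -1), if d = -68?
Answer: Mul(Rational(-1, 78), I, Pow(78, Rational(1, 2))) ≈ Mul(-0.11323, I)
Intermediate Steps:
Function('U')(h) = 0
Function('q')(C) = Pow(Add(-68, C), Rational(1, 2)) (Function('q')(C) = Pow(Add(C, -68), Rational(1, 2)) = Pow(Add(-68, C), Rational(1, 2)))
Pow(Function('q')(Function('v')(8, Function('U')(6))), -1) = Pow(Pow(Add(-68, -10), Rational(1, 2)), -1) = Pow(Pow(-78, Rational(1, 2)), -1) = Pow(Mul(I, Pow(78, Rational(1, 2))), -1) = Mul(Rational(-1, 78), I, Pow(78, Rational(1, 2)))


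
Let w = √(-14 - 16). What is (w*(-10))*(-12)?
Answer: 120*I*√30 ≈ 657.27*I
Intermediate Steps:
w = I*√30 (w = √(-30) = I*√30 ≈ 5.4772*I)
(w*(-10))*(-12) = ((I*√30)*(-10))*(-12) = -10*I*√30*(-12) = 120*I*√30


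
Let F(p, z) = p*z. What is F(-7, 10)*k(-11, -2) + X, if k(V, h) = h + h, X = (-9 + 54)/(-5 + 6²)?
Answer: 8725/31 ≈ 281.45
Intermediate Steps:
X = 45/31 (X = 45/(-5 + 36) = 45/31 ≈ 1.4516)
k(V, h) = 2*h
F(-7, 10)*k(-11, -2) + X = (-7*10)*(2*(-2)) + 45/31 = -70*(-4) + 45/31 = 280 + 45/31 = 8725/31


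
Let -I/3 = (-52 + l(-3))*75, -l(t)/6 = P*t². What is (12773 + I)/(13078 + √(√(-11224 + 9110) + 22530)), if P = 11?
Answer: 158123/(13078 + √(22530 + I*√2114)) ≈ 11.954 - 0.0001384*I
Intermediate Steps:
l(t) = -66*t²
I = 145350 (I = -3*(-52 - 66*(-3)²)*75 = -3*(-52 - 66*9)*75 = -3*(-52 - 594)*75 = -(-1938)*75 = -3*(-48450) = 145350)
(12773 + I)/(13078 + √(√(-11224 + 9110) + 22530)) = (12773 + 145350)/(13078 + √(√(-11224 + 9110) + 22530)) = 158123/(13078 + √(√(-2114) + 22530)) = 158123/(13078 + √(I*√2114 + 22530)) = 158123/(13078 + √(22530 + I*√2114))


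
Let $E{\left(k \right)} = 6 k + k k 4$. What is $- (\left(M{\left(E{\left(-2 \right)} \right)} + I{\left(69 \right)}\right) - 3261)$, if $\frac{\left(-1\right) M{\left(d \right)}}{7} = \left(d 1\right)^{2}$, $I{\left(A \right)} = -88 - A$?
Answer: $3530$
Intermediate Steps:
$E{\left(k \right)} = 4 k^{2} + 6 k$ ($E{\left(k \right)} = 6 k + k^{2} \cdot 4 = 6 k + 4 k^{2} = 4 k^{2} + 6 k$)
$M{\left(d \right)} = - 7 d^{2}$ ($M{\left(d \right)} = - 7 \left(d 1\right)^{2} = - 7 d^{2}$)
$- (\left(M{\left(E{\left(-2 \right)} \right)} + I{\left(69 \right)}\right) - 3261) = - (\left(- 7 \left(2 \left(-2\right) \left(3 + 2 \left(-2\right)\right)\right)^{2} - 157\right) - 3261) = - (\left(- 7 \left(2 \left(-2\right) \left(3 - 4\right)\right)^{2} - 157\right) - 3261) = - (\left(- 7 \left(2 \left(-2\right) \left(-1\right)\right)^{2} - 157\right) - 3261) = - (\left(- 7 \cdot 4^{2} - 157\right) - 3261) = - (\left(\left(-7\right) 16 - 157\right) - 3261) = - (\left(-112 - 157\right) - 3261) = - (-269 - 3261) = \left(-1\right) \left(-3530\right) = 3530$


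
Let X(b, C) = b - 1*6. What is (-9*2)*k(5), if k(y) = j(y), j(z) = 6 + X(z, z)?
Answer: -90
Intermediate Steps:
X(b, C) = -6 + b (X(b, C) = b - 6 = -6 + b)
j(z) = z (j(z) = 6 + (-6 + z) = z)
k(y) = y
(-9*2)*k(5) = -9*2*5 = -18*5 = -90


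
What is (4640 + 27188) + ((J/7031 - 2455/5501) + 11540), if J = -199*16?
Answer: 1677332388119/38677531 ≈ 43367.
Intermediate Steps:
J = -3184
(4640 + 27188) + ((J/7031 - 2455/5501) + 11540) = (4640 + 27188) + ((-3184/7031 - 2455/5501) + 11540) = 31828 + ((-3184*1/7031 - 2455*1/5501) + 11540) = 31828 + ((-3184/7031 - 2455/5501) + 11540) = 31828 + (-34776289/38677531 + 11540) = 31828 + 446303931451/38677531 = 1677332388119/38677531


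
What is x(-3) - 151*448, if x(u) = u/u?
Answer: -67647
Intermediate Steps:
x(u) = 1
x(-3) - 151*448 = 1 - 151*448 = 1 - 67648 = -67647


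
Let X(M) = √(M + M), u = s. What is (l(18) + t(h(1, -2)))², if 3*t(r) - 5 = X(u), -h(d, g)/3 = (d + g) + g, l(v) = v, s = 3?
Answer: (59 + √6)²/9 ≈ 419.56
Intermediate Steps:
u = 3
X(M) = √2*√M (X(M) = √(2*M) = √2*√M)
h(d, g) = -6*g - 3*d (h(d, g) = -3*((d + g) + g) = -3*(d + 2*g) = -6*g - 3*d)
t(r) = 5/3 + √6/3 (t(r) = 5/3 + (√2*√3)/3 = 5/3 + √6/3)
(l(18) + t(h(1, -2)))² = (18 + (5/3 + √6/3))² = (59/3 + √6/3)²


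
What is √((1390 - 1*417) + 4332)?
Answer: √5305 ≈ 72.835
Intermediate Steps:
√((1390 - 1*417) + 4332) = √((1390 - 417) + 4332) = √(973 + 4332) = √5305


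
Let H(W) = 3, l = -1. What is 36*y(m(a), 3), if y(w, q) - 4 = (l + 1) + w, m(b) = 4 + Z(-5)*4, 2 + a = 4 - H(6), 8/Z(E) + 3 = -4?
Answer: 864/7 ≈ 123.43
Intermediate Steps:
Z(E) = -8/7 (Z(E) = 8/(-3 - 4) = 8/(-7) = 8*(-⅐) = -8/7)
a = -1 (a = -2 + (4 - 1*3) = -2 + (4 - 3) = -2 + 1 = -1)
m(b) = -4/7 (m(b) = 4 - 8/7*4 = 4 - 32/7 = -4/7)
y(w, q) = 4 + w (y(w, q) = 4 + ((-1 + 1) + w) = 4 + (0 + w) = 4 + w)
36*y(m(a), 3) = 36*(4 - 4/7) = 36*(24/7) = 864/7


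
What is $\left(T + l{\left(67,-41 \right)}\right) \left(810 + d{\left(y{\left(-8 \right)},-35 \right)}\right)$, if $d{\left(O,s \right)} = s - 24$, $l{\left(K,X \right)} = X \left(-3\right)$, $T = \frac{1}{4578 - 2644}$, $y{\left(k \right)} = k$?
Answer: $\frac{178650133}{1934} \approx 92373.0$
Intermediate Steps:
$T = \frac{1}{1934} \approx 0.00051706$
$l{\left(K,X \right)} = - 3 X$
$d{\left(O,s \right)} = -24 + s$ ($d{\left(O,s \right)} = s - 24 = -24 + s$)
$\left(T + l{\left(67,-41 \right)}\right) \left(810 + d{\left(y{\left(-8 \right)},-35 \right)}\right) = \left(\frac{1}{1934} - -123\right) \left(810 - 59\right) = \left(\frac{1}{1934} + 123\right) \left(810 - 59\right) = \frac{237883}{1934} \cdot 751 = \frac{178650133}{1934}$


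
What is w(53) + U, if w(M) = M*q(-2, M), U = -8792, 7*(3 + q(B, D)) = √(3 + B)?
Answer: -62604/7 ≈ -8943.4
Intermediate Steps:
q(B, D) = -3 + √(3 + B)/7
w(M) = -20*M/7 (w(M) = M*(-3 + √(3 - 2)/7) = M*(-3 + √1/7) = M*(-3 + (⅐)*1) = M*(-3 + ⅐) = M*(-20/7) = -20*M/7)
w(53) + U = -20/7*53 - 8792 = -1060/7 - 8792 = -62604/7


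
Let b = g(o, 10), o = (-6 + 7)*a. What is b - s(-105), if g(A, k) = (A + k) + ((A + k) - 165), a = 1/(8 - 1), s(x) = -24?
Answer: -845/7 ≈ -120.71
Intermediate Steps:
a = ⅐ (a = 1/7 = ⅐ ≈ 0.14286)
o = ⅐ (o = (-6 + 7)*(⅐) = 1*(⅐) = ⅐ ≈ 0.14286)
g(A, k) = -165 + 2*A + 2*k (g(A, k) = (A + k) + (-165 + A + k) = -165 + 2*A + 2*k)
b = -1013/7 (b = -165 + 2*(⅐) + 2*10 = -165 + 2/7 + 20 = -1013/7 ≈ -144.71)
b - s(-105) = -1013/7 - 1*(-24) = -1013/7 + 24 = -845/7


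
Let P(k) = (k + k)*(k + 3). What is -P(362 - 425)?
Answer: -7560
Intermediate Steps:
P(k) = 2*k*(3 + k) (P(k) = (2*k)*(3 + k) = 2*k*(3 + k))
-P(362 - 425) = -2*(362 - 425)*(3 + (362 - 425)) = -2*(-63)*(3 - 63) = -2*(-63)*(-60) = -1*7560 = -7560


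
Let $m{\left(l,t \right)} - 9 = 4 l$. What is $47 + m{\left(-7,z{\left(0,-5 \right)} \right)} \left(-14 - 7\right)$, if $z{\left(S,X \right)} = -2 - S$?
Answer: $446$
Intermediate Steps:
$m{\left(l,t \right)} = 9 + 4 l$
$47 + m{\left(-7,z{\left(0,-5 \right)} \right)} \left(-14 - 7\right) = 47 + \left(9 + 4 \left(-7\right)\right) \left(-14 - 7\right) = 47 + \left(9 - 28\right) \left(-21\right) = 47 - -399 = 47 + 399 = 446$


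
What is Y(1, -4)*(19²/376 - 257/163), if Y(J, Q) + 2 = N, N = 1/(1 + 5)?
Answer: 415679/367728 ≈ 1.1304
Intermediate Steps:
N = ⅙ (N = 1/6 = ⅙ ≈ 0.16667)
Y(J, Q) = -11/6 (Y(J, Q) = -2 + ⅙ = -11/6)
Y(1, -4)*(19²/376 - 257/163) = -11*(19²/376 - 257/163)/6 = -11*(361*(1/376) - 257*1/163)/6 = -11*(361/376 - 257/163)/6 = -11/6*(-37789/61288) = 415679/367728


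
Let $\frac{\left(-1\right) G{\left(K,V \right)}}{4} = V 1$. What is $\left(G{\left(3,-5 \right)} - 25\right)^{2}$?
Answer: $25$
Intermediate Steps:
$G{\left(K,V \right)} = - 4 V$ ($G{\left(K,V \right)} = - 4 V 1 = - 4 V$)
$\left(G{\left(3,-5 \right)} - 25\right)^{2} = \left(\left(-4\right) \left(-5\right) - 25\right)^{2} = \left(20 - 25\right)^{2} = \left(-5\right)^{2} = 25$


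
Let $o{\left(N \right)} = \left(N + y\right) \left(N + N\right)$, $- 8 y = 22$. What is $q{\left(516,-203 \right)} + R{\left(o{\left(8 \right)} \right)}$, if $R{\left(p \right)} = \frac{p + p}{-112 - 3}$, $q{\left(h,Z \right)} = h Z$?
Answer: $- \frac{12046188}{115} \approx -1.0475 \cdot 10^{5}$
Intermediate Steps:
$q{\left(h,Z \right)} = Z h$
$y = - \frac{11}{4}$ ($y = \left(- \frac{1}{8}\right) 22 = - \frac{11}{4} \approx -2.75$)
$o{\left(N \right)} = 2 N \left(- \frac{11}{4} + N\right)$ ($o{\left(N \right)} = \left(N - \frac{11}{4}\right) \left(N + N\right) = \left(- \frac{11}{4} + N\right) 2 N = 2 N \left(- \frac{11}{4} + N\right)$)
$R{\left(p \right)} = - \frac{2 p}{115}$ ($R{\left(p \right)} = \frac{2 p}{-115} = 2 p \left(- \frac{1}{115}\right) = - \frac{2 p}{115}$)
$q{\left(516,-203 \right)} + R{\left(o{\left(8 \right)} \right)} = \left(-203\right) 516 - \frac{2 \cdot \frac{1}{2} \cdot 8 \left(-11 + 4 \cdot 8\right)}{115} = -104748 - \frac{2 \cdot \frac{1}{2} \cdot 8 \left(-11 + 32\right)}{115} = -104748 - \frac{2 \cdot \frac{1}{2} \cdot 8 \cdot 21}{115} = -104748 - \frac{168}{115} = - \frac{12046188}{115}$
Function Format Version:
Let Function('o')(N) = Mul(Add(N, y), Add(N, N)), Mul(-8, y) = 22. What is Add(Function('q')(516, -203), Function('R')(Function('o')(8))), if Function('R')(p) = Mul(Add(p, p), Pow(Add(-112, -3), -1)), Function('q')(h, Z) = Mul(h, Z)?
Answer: Rational(-12046188, 115) ≈ -1.0475e+5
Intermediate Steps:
Function('q')(h, Z) = Mul(Z, h)
y = Rational(-11, 4) (y = Mul(Rational(-1, 8), 22) = Rational(-11, 4) ≈ -2.7500)
Function('o')(N) = Mul(2, N, Add(Rational(-11, 4), N)) (Function('o')(N) = Mul(Add(N, Rational(-11, 4)), Add(N, N)) = Mul(Add(Rational(-11, 4), N), Mul(2, N)) = Mul(2, N, Add(Rational(-11, 4), N)))
Function('R')(p) = Mul(Rational(-2, 115), p) (Function('R')(p) = Mul(Mul(2, p), Pow(-115, -1)) = Mul(Mul(2, p), Rational(-1, 115)) = Mul(Rational(-2, 115), p))
Add(Function('q')(516, -203), Function('R')(Function('o')(8))) = Add(Mul(-203, 516), Mul(Rational(-2, 115), Mul(Rational(1, 2), 8, Add(-11, Mul(4, 8))))) = Add(-104748, Mul(Rational(-2, 115), Mul(Rational(1, 2), 8, Add(-11, 32)))) = Add(-104748, Mul(Rational(-2, 115), Mul(Rational(1, 2), 8, 21))) = Add(-104748, Mul(Rational(-2, 115), 84)) = Add(-104748, Rational(-168, 115)) = Rational(-12046188, 115)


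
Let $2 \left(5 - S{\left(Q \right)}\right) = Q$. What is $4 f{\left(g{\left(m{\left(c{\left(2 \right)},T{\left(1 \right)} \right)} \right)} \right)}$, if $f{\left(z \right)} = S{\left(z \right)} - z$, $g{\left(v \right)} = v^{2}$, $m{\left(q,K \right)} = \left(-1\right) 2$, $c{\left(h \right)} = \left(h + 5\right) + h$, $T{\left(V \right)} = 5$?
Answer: $-4$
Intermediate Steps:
$S{\left(Q \right)} = 5 - \frac{Q}{2}$
$c{\left(h \right)} = 5 + 2 h$ ($c{\left(h \right)} = \left(5 + h\right) + h = 5 + 2 h$)
$m{\left(q,K \right)} = -2$
$f{\left(z \right)} = 5 - \frac{3 z}{2}$ ($f{\left(z \right)} = \left(5 - \frac{z}{2}\right) - z = 5 - \frac{3 z}{2}$)
$4 f{\left(g{\left(m{\left(c{\left(2 \right)},T{\left(1 \right)} \right)} \right)} \right)} = 4 \left(5 - \frac{3 \left(-2\right)^{2}}{2}\right) = 4 \left(5 - 6\right) = 4 \left(-1\right) = -4$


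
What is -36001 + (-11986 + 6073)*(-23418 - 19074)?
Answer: 251219195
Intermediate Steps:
-36001 + (-11986 + 6073)*(-23418 - 19074) = -36001 - 5913*(-42492) = -36001 + 251255196 = 251219195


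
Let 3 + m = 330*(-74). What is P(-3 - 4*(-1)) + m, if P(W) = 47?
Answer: -24376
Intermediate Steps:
m = -24423 (m = -3 + 330*(-74) = -3 - 24420 = -24423)
P(-3 - 4*(-1)) + m = 47 - 24423 = -24376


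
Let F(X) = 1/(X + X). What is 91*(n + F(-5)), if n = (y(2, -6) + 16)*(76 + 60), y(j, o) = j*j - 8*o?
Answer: 8415589/10 ≈ 8.4156e+5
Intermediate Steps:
y(j, o) = j² - 8*o
F(X) = 1/(2*X)
n = 9248 (n = ((2² - 8*(-6)) + 16)*(76 + 60) = ((4 + 48) + 16)*136 = (52 + 16)*136 = 68*136 = 9248)
91*(n + F(-5)) = 91*(9248 + (½)/(-5)) = 91*(9248 + (½)*(-⅕)) = 91*(9248 - ⅒) = 91*(92479/10) = 8415589/10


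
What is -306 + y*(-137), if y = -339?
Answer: 46137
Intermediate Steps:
-306 + y*(-137) = -306 - 339*(-137) = -306 + 46443 = 46137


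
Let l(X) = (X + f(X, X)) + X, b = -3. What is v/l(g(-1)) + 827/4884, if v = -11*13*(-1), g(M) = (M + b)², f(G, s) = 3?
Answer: 727357/170940 ≈ 4.2550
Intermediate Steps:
g(M) = (-3 + M)² (g(M) = (M - 3)² = (-3 + M)²)
l(X) = 3 + 2*X (l(X) = (X + 3) + X = (3 + X) + X = 3 + 2*X)
v = 143 (v = -143*(-1) = 143)
v/l(g(-1)) + 827/4884 = 143/(3 + 2*(-3 - 1)²) + 827/4884 = 143/(3 + 2*(-4)²) + 827*(1/4884) = 143/(3 + 2*16) + 827/4884 = 143/(3 + 32) + 827/4884 = 143/35 + 827/4884 = 727357/170940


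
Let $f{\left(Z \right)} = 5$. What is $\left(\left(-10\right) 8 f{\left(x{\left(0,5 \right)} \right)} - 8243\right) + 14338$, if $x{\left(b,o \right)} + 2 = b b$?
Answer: $5695$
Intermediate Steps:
$x{\left(b,o \right)} = -2 + b^{2}$ ($x{\left(b,o \right)} = -2 + b b = -2 + b^{2}$)
$\left(\left(-10\right) 8 f{\left(x{\left(0,5 \right)} \right)} - 8243\right) + 14338 = \left(\left(-10\right) 8 \cdot 5 - 8243\right) + 14338 = \left(\left(-80\right) 5 - 8243\right) + 14338 = \left(-400 - 8243\right) + 14338 = -8643 + 14338 = 5695$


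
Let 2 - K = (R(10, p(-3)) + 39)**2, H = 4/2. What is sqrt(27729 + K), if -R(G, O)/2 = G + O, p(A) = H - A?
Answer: 5*sqrt(1106) ≈ 166.28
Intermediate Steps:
H = 2 (H = 4*(1/2) = 2)
p(A) = 2 - A
R(G, O) = -2*G - 2*O (R(G, O) = -2*(G + O) = -2*G - 2*O)
K = -79 (K = 2 - ((-2*10 - 2*(2 - 1*(-3))) + 39)**2 = 2 - ((-20 - 2*(2 + 3)) + 39)**2 = 2 - ((-20 - 2*5) + 39)**2 = 2 - ((-20 - 10) + 39)**2 = 2 - (-30 + 39)**2 = 2 - 1*9**2 = 2 - 1*81 = 2 - 81 = -79)
sqrt(27729 + K) = sqrt(27729 - 79) = sqrt(27650) = 5*sqrt(1106)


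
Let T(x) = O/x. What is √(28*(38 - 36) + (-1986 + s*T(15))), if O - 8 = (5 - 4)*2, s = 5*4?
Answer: 5*I*√690/3 ≈ 43.78*I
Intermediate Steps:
s = 20
O = 10 (O = 8 + (5 - 4)*2 = 8 + 1*2 = 8 + 2 = 10)
T(x) = 10/x
√(28*(38 - 36) + (-1986 + s*T(15))) = √(28*(38 - 36) + (-1986 + 20*(10/15))) = √(28*2 + (-1986 + 20*(10*(1/15)))) = √(56 + (-1986 + 20*(⅔))) = √(56 + (-1986 + 40/3)) = √(56 - 5918/3) = √(-5750/3) = 5*I*√690/3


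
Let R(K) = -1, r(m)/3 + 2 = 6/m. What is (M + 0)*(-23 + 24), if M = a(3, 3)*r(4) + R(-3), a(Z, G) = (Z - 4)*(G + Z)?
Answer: 8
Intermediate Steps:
r(m) = -6 + 18/m (r(m) = -6 + 3*(6/m) = -6 + 18/m)
a(Z, G) = (-4 + Z)*(G + Z)
M = 8 (M = (3**2 - 4*3 - 4*3 + 3*3)*(-6 + 18/4) - 1 = (9 - 12 - 12 + 9)*(-6 + 18*(1/4)) - 1 = -6*(-6 + 9/2) - 1 = -6*(-3/2) - 1 = 9 - 1 = 8)
(M + 0)*(-23 + 24) = (8 + 0)*(-23 + 24) = 8*1 = 8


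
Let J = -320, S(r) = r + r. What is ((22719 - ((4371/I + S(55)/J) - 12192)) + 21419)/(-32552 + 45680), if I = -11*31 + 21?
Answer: 6010027/1400320 ≈ 4.2919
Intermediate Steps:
S(r) = 2*r
I = -320 (I = -341 + 21 = -320)
((22719 - ((4371/I + S(55)/J) - 12192)) + 21419)/(-32552 + 45680) = ((22719 - ((4371/(-320) + (2*55)/(-320)) - 12192)) + 21419)/(-32552 + 45680) = ((22719 - ((4371*(-1/320) + 110*(-1/320)) - 12192)) + 21419)/13128 = ((22719 - ((-4371/320 - 11/32) - 12192)) + 21419)*(1/13128) = ((22719 - (-4481/320 - 12192)) + 21419)*(1/13128) = ((22719 - 1*(-3905921/320)) + 21419)*(1/13128) = ((22719 + 3905921/320) + 21419)*(1/13128) = (11176001/320 + 21419)*(1/13128) = (18030081/320)*(1/13128) = 6010027/1400320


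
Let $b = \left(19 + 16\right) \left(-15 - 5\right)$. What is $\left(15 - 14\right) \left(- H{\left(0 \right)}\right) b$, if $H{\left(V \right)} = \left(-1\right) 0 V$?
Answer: $0$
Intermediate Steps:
$b = -700$ ($b = 35 \left(-20\right) = -700$)
$H{\left(V \right)} = 0$ ($H{\left(V \right)} = 0 V = 0$)
$\left(15 - 14\right) \left(- H{\left(0 \right)}\right) b = \left(15 - 14\right) \left(\left(-1\right) 0\right) \left(-700\right) = \left(15 - 14\right) 0 \left(-700\right) = 1 \cdot 0 \left(-700\right) = 0 \left(-700\right) = 0$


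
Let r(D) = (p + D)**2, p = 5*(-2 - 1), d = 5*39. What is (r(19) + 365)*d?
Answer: 74295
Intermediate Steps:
d = 195
p = -15 (p = 5*(-3) = -15)
r(D) = (-15 + D)**2
(r(19) + 365)*d = ((-15 + 19)**2 + 365)*195 = (4**2 + 365)*195 = (16 + 365)*195 = 381*195 = 74295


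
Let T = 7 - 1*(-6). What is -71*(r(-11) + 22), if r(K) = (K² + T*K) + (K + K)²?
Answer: -34364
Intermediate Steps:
T = 13 (T = 7 + 6 = 13)
r(K) = 5*K² + 13*K (r(K) = (K² + 13*K) + (K + K)² = (K² + 13*K) + (2*K)² = (K² + 13*K) + 4*K² = 5*K² + 13*K)
-71*(r(-11) + 22) = -71*(-11*(13 + 5*(-11)) + 22) = -71*(-11*(13 - 55) + 22) = -71*(-11*(-42) + 22) = -71*(462 + 22) = -71*484 = -34364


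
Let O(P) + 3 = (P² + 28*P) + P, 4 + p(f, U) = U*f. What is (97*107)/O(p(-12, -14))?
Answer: 10379/31649 ≈ 0.32794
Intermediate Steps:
p(f, U) = -4 + U*f
O(P) = -3 + P² + 29*P (O(P) = -3 + ((P² + 28*P) + P) = -3 + (P² + 29*P) = -3 + P² + 29*P)
(97*107)/O(p(-12, -14)) = (97*107)/(-3 + (-4 - 14*(-12))² + 29*(-4 - 14*(-12))) = 10379/(-3 + (-4 + 168)² + 29*(-4 + 168)) = 10379/(-3 + 164² + 29*164) = 10379/(-3 + 26896 + 4756) = 10379/31649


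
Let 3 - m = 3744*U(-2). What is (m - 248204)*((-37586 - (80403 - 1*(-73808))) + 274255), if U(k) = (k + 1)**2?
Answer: -20774880810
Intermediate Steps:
U(k) = (1 + k)**2
m = -3741 (m = 3 - 3744*(1 - 2)**2 = 3 - 3744*(-1)**2 = 3 - 3744 = -3741)
(m - 248204)*((-37586 - (80403 - 1*(-73808))) + 274255) = (-3741 - 248204)*((-37586 - (80403 - 1*(-73808))) + 274255) = -251945*((-37586 - (80403 + 73808)) + 274255) = -251945*((-37586 - 1*154211) + 274255) = -251945*((-37586 - 154211) + 274255) = -251945*(-191797 + 274255) = -251945*82458 = -20774880810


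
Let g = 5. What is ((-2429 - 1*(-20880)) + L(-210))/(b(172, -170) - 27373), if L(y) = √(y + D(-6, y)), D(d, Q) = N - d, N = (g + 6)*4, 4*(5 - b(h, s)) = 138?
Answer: -36902/54805 - 8*I*√10/54805 ≈ -0.67333 - 0.0004616*I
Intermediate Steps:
b(h, s) = -59/2 (b(h, s) = 5 - ¼*138 = 5 - 69/2 = -59/2)
N = 44 (N = (5 + 6)*4 = 11*4 = 44)
D(d, Q) = 44 - d
L(y) = √(50 + y) (L(y) = √(y + (44 - 1*(-6))) = √(y + (44 + 6)) = √(y + 50) = √(50 + y))
((-2429 - 1*(-20880)) + L(-210))/(b(172, -170) - 27373) = ((-2429 - 1*(-20880)) + √(50 - 210))/(-59/2 - 27373) = ((-2429 + 20880) + √(-160))/(-54805/2) = (18451 + 4*I*√10)*(-2/54805) = -36902/54805 - 8*I*√10/54805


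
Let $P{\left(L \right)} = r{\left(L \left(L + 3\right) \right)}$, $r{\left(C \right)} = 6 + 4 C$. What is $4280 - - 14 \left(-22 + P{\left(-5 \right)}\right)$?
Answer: $4616$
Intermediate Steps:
$P{\left(L \right)} = 6 + 4 L \left(3 + L\right)$ ($P{\left(L \right)} = 6 + 4 L \left(L + 3\right) = 6 + 4 L \left(3 + L\right)$)
$4280 - - 14 \left(-22 + P{\left(-5 \right)}\right) = 4280 - - 14 \left(-22 + \left(6 + 4 \left(-5\right) \left(3 - 5\right)\right)\right) = 4280 - - 14 \left(-22 + \left(6 + 4 \left(-5\right) \left(-2\right)\right)\right) = 4280 - - 14 \left(-22 + \left(6 + 40\right)\right) = 4280 - - 14 \left(-22 + 46\right) = 4280 - \left(-14\right) 24 = 4280 - -336 = 4280 + 336 = 4616$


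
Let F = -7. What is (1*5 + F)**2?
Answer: 4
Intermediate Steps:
(1*5 + F)**2 = (1*5 - 7)**2 = (5 - 7)**2 = (-2)**2 = 4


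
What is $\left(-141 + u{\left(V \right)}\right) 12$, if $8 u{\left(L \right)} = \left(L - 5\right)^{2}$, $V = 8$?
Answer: $- \frac{3357}{2} \approx -1678.5$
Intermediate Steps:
$u{\left(L \right)} = \frac{\left(-5 + L\right)^{2}}{8}$ ($u{\left(L \right)} = \frac{\left(L - 5\right)^{2}}{8} = \frac{\left(-5 + L\right)^{2}}{8}$)
$\left(-141 + u{\left(V \right)}\right) 12 = \left(-141 + \frac{\left(-5 + 8\right)^{2}}{8}\right) 12 = \left(-141 + \frac{3^{2}}{8}\right) 12 = \left(-141 + \frac{1}{8} \cdot 9\right) 12 = \left(-141 + \frac{9}{8}\right) 12 = \left(- \frac{1119}{8}\right) 12 = - \frac{3357}{2}$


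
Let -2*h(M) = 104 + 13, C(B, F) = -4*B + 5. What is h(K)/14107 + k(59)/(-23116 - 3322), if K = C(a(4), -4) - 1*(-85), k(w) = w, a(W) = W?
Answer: -1189468/186480433 ≈ -0.0063785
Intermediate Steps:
C(B, F) = 5 - 4*B
K = 74 (K = (5 - 4*4) - 1*(-85) = (5 - 16) + 85 = -11 + 85 = 74)
h(M) = -117/2 (h(M) = -(104 + 13)/2 = -1/2*117 = -117/2)
h(K)/14107 + k(59)/(-23116 - 3322) = -117/2/14107 + 59/(-23116 - 3322) = -117/2*1/14107 + 59/(-26438) = -117/28214 + 59*(-1/26438) = -117/28214 - 59/26438 = -1189468/186480433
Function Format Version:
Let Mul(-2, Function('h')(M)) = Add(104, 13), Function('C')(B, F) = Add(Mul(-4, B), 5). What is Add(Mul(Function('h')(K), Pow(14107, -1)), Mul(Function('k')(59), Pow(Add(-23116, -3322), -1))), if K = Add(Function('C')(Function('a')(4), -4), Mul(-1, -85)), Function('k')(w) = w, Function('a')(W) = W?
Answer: Rational(-1189468, 186480433) ≈ -0.0063785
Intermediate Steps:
Function('C')(B, F) = Add(5, Mul(-4, B))
K = 74 (K = Add(Add(5, Mul(-4, 4)), Mul(-1, -85)) = Add(Add(5, -16), 85) = Add(-11, 85) = 74)
Function('h')(M) = Rational(-117, 2) (Function('h')(M) = Mul(Rational(-1, 2), Add(104, 13)) = Mul(Rational(-1, 2), 117) = Rational(-117, 2))
Add(Mul(Function('h')(K), Pow(14107, -1)), Mul(Function('k')(59), Pow(Add(-23116, -3322), -1))) = Add(Mul(Rational(-117, 2), Pow(14107, -1)), Mul(59, Pow(Add(-23116, -3322), -1))) = Add(Mul(Rational(-117, 2), Rational(1, 14107)), Mul(59, Pow(-26438, -1))) = Add(Rational(-117, 28214), Mul(59, Rational(-1, 26438))) = Add(Rational(-117, 28214), Rational(-59, 26438)) = Rational(-1189468, 186480433)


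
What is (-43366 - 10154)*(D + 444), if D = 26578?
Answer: -1446217440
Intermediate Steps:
(-43366 - 10154)*(D + 444) = (-43366 - 10154)*(26578 + 444) = -53520*27022 = -1446217440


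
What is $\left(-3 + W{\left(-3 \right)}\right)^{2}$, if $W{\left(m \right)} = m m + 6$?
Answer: $144$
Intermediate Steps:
$W{\left(m \right)} = 6 + m^{2}$ ($W{\left(m \right)} = m^{2} + 6 = 6 + m^{2}$)
$\left(-3 + W{\left(-3 \right)}\right)^{2} = \left(-3 + \left(6 + \left(-3\right)^{2}\right)\right)^{2} = \left(-3 + \left(6 + 9\right)\right)^{2} = \left(-3 + 15\right)^{2} = 12^{2} = 144$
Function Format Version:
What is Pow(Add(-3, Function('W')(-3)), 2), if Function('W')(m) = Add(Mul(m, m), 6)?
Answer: 144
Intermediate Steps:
Function('W')(m) = Add(6, Pow(m, 2)) (Function('W')(m) = Add(Pow(m, 2), 6) = Add(6, Pow(m, 2)))
Pow(Add(-3, Function('W')(-3)), 2) = Pow(Add(-3, Add(6, Pow(-3, 2))), 2) = Pow(Add(-3, Add(6, 9)), 2) = Pow(Add(-3, 15), 2) = Pow(12, 2) = 144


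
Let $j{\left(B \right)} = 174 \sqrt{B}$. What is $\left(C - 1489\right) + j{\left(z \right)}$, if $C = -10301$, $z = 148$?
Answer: $-11790 + 348 \sqrt{37} \approx -9673.2$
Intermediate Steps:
$\left(C - 1489\right) + j{\left(z \right)} = \left(-10301 - 1489\right) + 174 \sqrt{148} = -11790 + 174 \cdot 2 \sqrt{37} = -11790 + 348 \sqrt{37}$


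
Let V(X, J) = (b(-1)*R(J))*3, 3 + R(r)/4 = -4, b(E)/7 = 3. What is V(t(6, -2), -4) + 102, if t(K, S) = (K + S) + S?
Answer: -1662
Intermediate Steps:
t(K, S) = K + 2*S
b(E) = 21 (b(E) = 7*3 = 21)
R(r) = -28 (R(r) = -12 + 4*(-4) = -12 - 16 = -28)
V(X, J) = -1764 (V(X, J) = (21*(-28))*3 = -588*3 = -1764)
V(t(6, -2), -4) + 102 = -1764 + 102 = -1662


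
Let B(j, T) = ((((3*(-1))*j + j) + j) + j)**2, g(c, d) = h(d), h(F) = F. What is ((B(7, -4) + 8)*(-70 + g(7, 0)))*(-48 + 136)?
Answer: -49280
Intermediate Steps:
g(c, d) = d
B(j, T) = 0 (B(j, T) = (((-3*j + j) + j) + j)**2 = ((-2*j + j) + j)**2 = (-j + j)**2 = 0**2 = 0)
((B(7, -4) + 8)*(-70 + g(7, 0)))*(-48 + 136) = ((0 + 8)*(-70 + 0))*(-48 + 136) = (8*(-70))*88 = -560*88 = -49280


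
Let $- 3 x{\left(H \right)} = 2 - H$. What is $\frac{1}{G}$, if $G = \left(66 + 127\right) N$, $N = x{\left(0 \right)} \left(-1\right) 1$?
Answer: $\frac{3}{386} \approx 0.007772$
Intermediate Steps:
$x{\left(H \right)} = - \frac{2}{3} + \frac{H}{3}$ ($x{\left(H \right)} = - \frac{2 - H}{3} = - \frac{2}{3} + \frac{H}{3}$)
$N = \frac{2}{3}$ ($N = \left(- \frac{2}{3} + \frac{1}{3} \cdot 0\right) \left(-1\right) 1 = \left(- \frac{2}{3} + 0\right) \left(-1\right) 1 = \left(- \frac{2}{3}\right) \left(-1\right) 1 = \frac{2}{3} \cdot 1 = \frac{2}{3} \approx 0.66667$)
$G = \frac{386}{3}$ ($G = \left(66 + 127\right) \frac{2}{3} = 193 \cdot \frac{2}{3} = \frac{386}{3} \approx 128.67$)
$\frac{1}{G} = \frac{1}{\frac{386}{3}} = \frac{3}{386}$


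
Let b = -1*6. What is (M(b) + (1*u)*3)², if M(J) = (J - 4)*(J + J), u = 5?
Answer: 18225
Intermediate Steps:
b = -6
M(J) = 2*J*(-4 + J) (M(J) = (-4 + J)*(2*J) = 2*J*(-4 + J))
(M(b) + (1*u)*3)² = (2*(-6)*(-4 - 6) + (1*5)*3)² = (2*(-6)*(-10) + 5*3)² = (120 + 15)² = 135² = 18225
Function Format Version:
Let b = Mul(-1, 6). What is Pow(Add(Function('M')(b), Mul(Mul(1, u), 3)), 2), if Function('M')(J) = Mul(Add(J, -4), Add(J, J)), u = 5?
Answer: 18225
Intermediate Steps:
b = -6
Function('M')(J) = Mul(2, J, Add(-4, J)) (Function('M')(J) = Mul(Add(-4, J), Mul(2, J)) = Mul(2, J, Add(-4, J)))
Pow(Add(Function('M')(b), Mul(Mul(1, u), 3)), 2) = Pow(Add(Mul(2, -6, Add(-4, -6)), Mul(Mul(1, 5), 3)), 2) = Pow(Add(Mul(2, -6, -10), Mul(5, 3)), 2) = Pow(Add(120, 15), 2) = Pow(135, 2) = 18225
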